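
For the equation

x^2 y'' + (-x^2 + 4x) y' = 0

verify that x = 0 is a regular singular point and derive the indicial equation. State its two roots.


Divide by x^2 to reach normal form y'' + P_1(x) y' + P_2(x) y = 0 with P_1(x) = -1 + 4/x and P_2(x) = 0.
x = 0 is a singular point because the y'-coefficient -1 + 4/x has a pole at x = 0.
It is a regular singular point because x P_1(x) = p(x) = 4 - x and x^2 P_2(x) = q(x) = 0 are polynomials, hence analytic at x = 0.
p(0) = 4,  q(0) = 0.
Indicial equation: r(r-1) + p(0) r + q(0) = 0, i.e. r^2 + (p(0) - 1) r + q(0) = 0, i.e. r^2 + 3 r = 0.
Discriminant: (3)^2 - 4(0) = 9, so r = (-3 ± 3)/2.
Solving: r_1 = 0, r_2 = -3.

indicial: r^2 + 3 r = 0; roots r_1 = 0, r_2 = -3


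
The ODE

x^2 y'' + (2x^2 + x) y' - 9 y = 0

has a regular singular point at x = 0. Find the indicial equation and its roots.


Divide by x^2 to reach normal form y'' + P_1(x) y' + P_2(x) y = 0 with P_1(x) = 2 + 1/x and P_2(x) = -9/x^2.
x = 0 is a singular point because the y'-coefficient 2 + 1/x has a pole at x = 0 and the y-coefficient -9/x^2 has a pole at x = 0.
It is a regular singular point because x P_1(x) = p(x) = 2x + 1 and x^2 P_2(x) = q(x) = -9 are polynomials, hence analytic at x = 0.
p(0) = 1,  q(0) = -9.
Indicial equation: r(r-1) + p(0) r + q(0) = 0, i.e. r^2 + (p(0) - 1) r + q(0) = 0, i.e. r^2 - 9 = 0.
Discriminant: (0)^2 - 4(-9) = 36, so r = (0 ± 6)/2.
Solving: r_1 = 3, r_2 = -3.

indicial: r^2 - 9 = 0; roots r_1 = 3, r_2 = -3


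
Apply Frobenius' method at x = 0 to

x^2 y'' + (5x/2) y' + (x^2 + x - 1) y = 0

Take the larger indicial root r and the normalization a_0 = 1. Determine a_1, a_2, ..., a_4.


Write in Frobenius form y'' + (p(x)/x) y' + (q(x)/x^2) y = 0:
  p(x) = 5/2,  q(x) = x^2 + x - 1.
Indicial equation: r(r-1) + (5/2) r + (-1) = 0 -> roots r_1 = 1/2, r_2 = -2.
Take r = r_1 = 1/2. Let y(x) = x^r sum_{n>=0} a_n x^n with a_0 = 1.
Substitute y = x^r sum a_n x^n and match x^{r+n}. The recurrence is
  D(n) a_n + 1 a_{n-1} + 1 a_{n-2} = 0,  where D(n) = (r+n)(r+n-1) + (5/2)(r+n) + (-1).
  a_n = [-1 a_{n-1} - 1 a_{n-2}] / D(n).
Since the indicial polynomial factors as (r - r_1)(r - r_2), D(n) = (r_1 + n - r_1)(r_1 + n - r_2) = n(n + 5/2).
Evaluating step by step (a_0 = 1):
  n = 1: D(1) = 1(1 + 5/2) = 7/2; numerator = -1(1) = -1; a_1 = (-1)/(7/2) = -2/7
  n = 2: D(2) = 2(2 + 5/2) = 9; numerator = -1(-2/7) - 1(1) = -5/7; a_2 = (-5/7)/(9) = -5/63
  n = 3: D(3) = 3(3 + 5/2) = 33/2; numerator = -1(-5/63) - 1(-2/7) = 23/63; a_3 = (23/63)/(33/2) = 46/2079
  n = 4: D(4) = 4(4 + 5/2) = 26; numerator = -1(46/2079) - 1(-5/63) = 17/297; a_4 = (17/297)/(26) = 17/7722

r = 1/2; a_0 = 1; a_1 = -2/7; a_2 = -5/63; a_3 = 46/2079; a_4 = 17/7722


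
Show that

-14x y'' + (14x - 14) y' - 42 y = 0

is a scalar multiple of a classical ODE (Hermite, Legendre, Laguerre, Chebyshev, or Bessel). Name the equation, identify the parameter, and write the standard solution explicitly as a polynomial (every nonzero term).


All three coefficients share the factor -14; dividing through by -14 gives  x y'' + (1 - x) y' + 3 y = 0.
This matches the Laguerre equation x y'' + (1 - x) y' + n y = 0 with n = 3; the polynomial solution is L_3(x).
With y = sum_k a_k x^k, matching x^k gives (k+1)k a_{k+1} + (k+1) a_{k+1} - k a_k + n a_k = 0, i.e. (k+1)^2 a_{k+1} = (k - n) a_k = (k - 3) a_k. The right side vanishes at k = 3, so the series terminates at degree 3.
Standard normalization L_n(0) = 1 gives a_0 = 1. Work upward with a_{k+1} = (k - 3) a_k / (k+1)^2:
  a_1 = (0 - 3)(1) / 1^2 = -3/1 = -3
  a_2 = (1 - 3)(-3) / 2^2 = 6/4 = 3/2
  a_3 = (2 - 3)(3/2) / 3^2 = (-3/2)/9 = -1/6
Hence L_3(x) = -x^3/6 + 3 x^2/2 - 3 x + 1.

L_3(x); series = -x^3/6 + 3 x^2/2 - 3 x + 1


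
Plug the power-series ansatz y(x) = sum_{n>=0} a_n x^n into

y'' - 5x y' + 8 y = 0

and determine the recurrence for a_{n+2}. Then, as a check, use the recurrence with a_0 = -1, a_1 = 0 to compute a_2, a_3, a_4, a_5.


Substitute y = sum_n a_n x^n.
y''(x) has coefficient (n+2)(n+1) a_{n+2} at x^n;
-5 x y'(x) has coefficient -5 n a_n at x^n (shift);
8 y(x) has coefficient 8 a_n at x^n.
Matching x^n: (n+2)(n+1) a_{n+2} + (-5n + 8) a_n = 0.
Thus a_{n+2} = (5n - 8) / ((n+1)(n+2)) * a_n.

Check with a_0 = -1, a_1 = 0 (apply the recurrence for n = 0, 1, 2, 3): a_0 = -1, a_1 = 0, a_2 = 4, a_3 = 0, a_4 = 2/3, a_5 = 0.

a_(n+2) = (5n - 8) / ((n+1)(n+2)) * a_n; check: a_0 = -1, a_1 = 0, a_2 = 4, a_3 = 0, a_4 = 2/3, a_5 = 0


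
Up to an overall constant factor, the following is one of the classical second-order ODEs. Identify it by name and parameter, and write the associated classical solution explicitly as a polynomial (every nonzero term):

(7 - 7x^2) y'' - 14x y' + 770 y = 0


All three coefficients share the factor 7; dividing through by 7 gives  (1 - x^2) y'' - 2x y' + 110 y = 0.
This matches the Legendre equation (1 - x^2) y'' - 2x y' + n(n+1) y = 0 (note the -2x y' term) with n(n+1) = 110, so n = 10; the polynomial solution is P_10(x).
With y = sum_k a_k x^k, matching x^k gives (k+2)(k+1) a_{k+2} = [k(k+1) - n(n+1)] a_k = (k - 10)(k + 11) a_k. The right side vanishes at k = 10, so the series with the parity of 10 terminates at degree 10.
Standard normalization (P_n(1) = 1): leading coefficient (2n)!/(2^n (n!)^2) = 2432902008176640000/(1024*13168189440000) = 46189/256, so a_10 = 46189/256. Work downward with a_k = (k+1)(k+2) a_{k+2} / ((k - 10)(k + 11)):
  a_8 = (9)(10)(46189/256) / ((8 - 10)(8 + 11)) = (2078505/128)/(-38) = -109395/256
  a_6 = (7)(8)(-109395/256) / ((6 - 10)(6 + 11)) = (-765765/32)/(-68) = 45045/128
  a_4 = (5)(6)(45045/128) / ((4 - 10)(4 + 11)) = (675675/64)/(-90) = -15015/128
  a_2 = (3)(4)(-15015/128) / ((2 - 10)(2 + 11)) = (-45045/32)/(-104) = 3465/256
  a_0 = (1)(2)(3465/256) / ((0 - 10)(0 + 11)) = (3465/128)/(-110) = -63/256
Hence P_10(x) = 46189 x^10/256 - 109395 x^8/256 + 45045 x^6/128 - 15015 x^4/128 + 3465 x^2/256 - 63/256.

P_10(x); series = 46189 x^10/256 - 109395 x^8/256 + 45045 x^6/128 - 15015 x^4/128 + 3465 x^2/256 - 63/256


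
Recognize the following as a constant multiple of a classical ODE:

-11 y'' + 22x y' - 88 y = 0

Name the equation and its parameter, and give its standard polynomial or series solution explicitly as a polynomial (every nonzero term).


All three coefficients share the factor -11; dividing through by -11 gives  y'' - 2x y' + 8 y = 0.
This matches the Hermite equation y'' - 2x y' + 2n y = 0 with 2n = 8, so n = 4; the polynomial solution is H_4(x).
With y = sum_k a_k x^k, matching x^k gives (k+2)(k+1) a_{k+2} = 2(k - n) a_k = 2(k - 4) a_k. The right side vanishes at k = 4, so the series with the parity of 4 terminates at degree 4.
Standard normalization: leading coefficient of H_n is 2^n, so a_4 = 2^4 = 16. Work downward with a_k = (k+1)(k+2) a_{k+2} / (2(k - n)):
  a_2 = (3)(4)(16) / (2(2 - 4)) = 192/(-4) = -48
  a_0 = (1)(2)(-48) / (2(0 - 4)) = -96/(-8) = 12
Hence H_4(x) = 16 x^4 - 48 x^2 + 12.

H_4(x); series = 16 x^4 - 48 x^2 + 12


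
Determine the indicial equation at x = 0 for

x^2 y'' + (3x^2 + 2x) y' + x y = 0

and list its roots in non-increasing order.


Divide by x^2 to reach normal form y'' + P_1(x) y' + P_2(x) y = 0 with P_1(x) = 3 + 2/x and P_2(x) = 1/x.
x = 0 is a singular point because the y'-coefficient 3 + 2/x has a pole at x = 0 and the y-coefficient 1/x has a pole at x = 0.
It is a regular singular point because x P_1(x) = p(x) = 3x + 2 and x^2 P_2(x) = q(x) = x are polynomials, hence analytic at x = 0.
p(0) = 2,  q(0) = 0.
Indicial equation: r(r-1) + p(0) r + q(0) = 0, i.e. r^2 + (p(0) - 1) r + q(0) = 0, i.e. r^2 + 1 r = 0.
Discriminant: (1)^2 - 4(0) = 1, so r = (-1 ± 1)/2.
Solving: r_1 = 0, r_2 = -1.

indicial: r^2 + 1 r = 0; roots r_1 = 0, r_2 = -1


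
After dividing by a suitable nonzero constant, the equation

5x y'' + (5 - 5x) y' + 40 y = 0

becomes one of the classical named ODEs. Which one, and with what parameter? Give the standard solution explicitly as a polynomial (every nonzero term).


All three coefficients share the factor 5; dividing through by 5 gives  x y'' + (1 - x) y' + 8 y = 0.
This matches the Laguerre equation x y'' + (1 - x) y' + n y = 0 with n = 8; the polynomial solution is L_8(x).
With y = sum_k a_k x^k, matching x^k gives (k+1)k a_{k+1} + (k+1) a_{k+1} - k a_k + n a_k = 0, i.e. (k+1)^2 a_{k+1} = (k - n) a_k = (k - 8) a_k. The right side vanishes at k = 8, so the series terminates at degree 8.
Standard normalization L_n(0) = 1 gives a_0 = 1. Work upward with a_{k+1} = (k - 8) a_k / (k+1)^2:
  a_1 = (0 - 8)(1) / 1^2 = -8/1 = -8
  a_2 = (1 - 8)(-8) / 2^2 = 56/4 = 14
  a_3 = (2 - 8)(14) / 3^2 = -84/9 = -28/3
  a_4 = (3 - 8)(-28/3) / 4^2 = (140/3)/16 = 35/12
  a_5 = (4 - 8)(35/12) / 5^2 = (-35/3)/25 = -7/15
  a_6 = (5 - 8)(-7/15) / 6^2 = (7/5)/36 = 7/180
  a_7 = (6 - 8)(7/180) / 7^2 = (-7/90)/49 = -1/630
  a_8 = (7 - 8)(-1/630) / 8^2 = (1/630)/64 = 1/40320
Hence L_8(x) = x^8/40320 - x^7/630 + 7 x^6/180 - 7 x^5/15 + 35 x^4/12 - 28 x^3/3 + 14 x^2 - 8 x + 1.

L_8(x); series = x^8/40320 - x^7/630 + 7 x^6/180 - 7 x^5/15 + 35 x^4/12 - 28 x^3/3 + 14 x^2 - 8 x + 1


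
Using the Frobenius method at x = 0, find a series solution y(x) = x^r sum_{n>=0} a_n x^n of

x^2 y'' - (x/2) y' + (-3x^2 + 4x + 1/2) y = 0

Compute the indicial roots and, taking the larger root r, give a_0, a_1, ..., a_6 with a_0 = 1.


Write in Frobenius form y'' + (p(x)/x) y' + (q(x)/x^2) y = 0:
  p(x) = -1/2,  q(x) = -3x^2 + 4x + 1/2.
Indicial equation: r(r-1) + (-1/2) r + (1/2) = 0 -> roots r_1 = 1, r_2 = 1/2.
Take r = r_1 = 1. Let y(x) = x^r sum_{n>=0} a_n x^n with a_0 = 1.
Substitute y = x^r sum a_n x^n and match x^{r+n}. The recurrence is
  D(n) a_n + 4 a_{n-1} - 3 a_{n-2} = 0,  where D(n) = (r+n)(r+n-1) + (-1/2)(r+n) + (1/2).
  a_n = [-4 a_{n-1} + 3 a_{n-2}] / D(n).
Since the indicial polynomial factors as (r - r_1)(r - r_2), D(n) = (r_1 + n - r_1)(r_1 + n - r_2) = n(n + 1/2).
Evaluating step by step (a_0 = 1):
  n = 1: D(1) = 1(1 + 1/2) = 3/2; numerator = -4(1) = -4; a_1 = (-4)/(3/2) = -8/3
  n = 2: D(2) = 2(2 + 1/2) = 5; numerator = -4(-8/3) + 3(1) = 41/3; a_2 = (41/3)/(5) = 41/15
  n = 3: D(3) = 3(3 + 1/2) = 21/2; numerator = -4(41/15) + 3(-8/3) = -284/15; a_3 = (-284/15)/(21/2) = -568/315
  n = 4: D(4) = 4(4 + 1/2) = 18; numerator = -4(-568/315) + 3(41/15) = 971/63; a_4 = (971/63)/(18) = 971/1134
  n = 5: D(5) = 5(5 + 1/2) = 55/2; numerator = -4(971/1134) + 3(-568/315) = -3578/405; a_5 = (-3578/405)/(55/2) = -7156/22275
  n = 6: D(6) = 6(6 + 1/2) = 39; numerator = -4(-7156/22275) + 3(971/1134) = 1201811/311850; a_6 = (1201811/311850)/(39) = 92447/935550

r = 1; a_0 = 1; a_1 = -8/3; a_2 = 41/15; a_3 = -568/315; a_4 = 971/1134; a_5 = -7156/22275; a_6 = 92447/935550


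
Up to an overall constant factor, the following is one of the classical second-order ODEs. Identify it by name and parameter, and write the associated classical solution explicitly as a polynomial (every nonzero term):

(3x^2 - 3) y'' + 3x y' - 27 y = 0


All three coefficients share the factor -3; dividing through by -3 gives  (1 - x^2) y'' - x y' + 9 y = 0.
This matches the Chebyshev equation (1 - x^2) y'' - x y' + n^2 y = 0 (note the -x y' term, not -2x y') with n^2 = 9, so n = 3; the polynomial solution is T_3(x).
With y = sum_k a_k x^k, matching x^k gives (k+2)(k+1) a_{k+2} = (k^2 - n^2) a_k = (k - 3)(k + 3) a_k. The right side vanishes at k = 3, so the series with the parity of 3 terminates at degree 3.
Standard normalization: leading coefficient of T_n is 2^(n-1), so a_3 = 2^2 = 4. Work downward with a_k = (k+1)(k+2) a_{k+2} / ((k - 3)(k + 3)):
  a_1 = (2)(3)(4) / ((1 - 3)(1 + 3)) = 24/(-8) = -3
Hence T_3(x) = 4 x^3 - 3 x.

T_3(x); series = 4 x^3 - 3 x


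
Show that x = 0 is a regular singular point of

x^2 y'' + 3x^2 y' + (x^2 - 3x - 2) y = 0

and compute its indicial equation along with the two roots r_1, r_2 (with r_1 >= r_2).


Divide by x^2 to reach normal form y'' + P_1(x) y' + P_2(x) y = 0 with P_1(x) = 3 and P_2(x) = 1 - 3/x - 2/x^2.
x = 0 is a singular point because the y-coefficient 1 - 3/x - 2/x^2 has a pole at x = 0.
It is a regular singular point because x P_1(x) = p(x) = 3x and x^2 P_2(x) = q(x) = x^2 - 3x - 2 are polynomials, hence analytic at x = 0.
p(0) = 0,  q(0) = -2.
Indicial equation: r(r-1) + p(0) r + q(0) = 0, i.e. r^2 + (p(0) - 1) r + q(0) = 0, i.e. r^2 - 1 r - 2 = 0.
Discriminant: (-1)^2 - 4(-2) = 9, so r = (1 ± 3)/2.
Solving: r_1 = 2, r_2 = -1.

indicial: r^2 - 1 r - 2 = 0; roots r_1 = 2, r_2 = -1


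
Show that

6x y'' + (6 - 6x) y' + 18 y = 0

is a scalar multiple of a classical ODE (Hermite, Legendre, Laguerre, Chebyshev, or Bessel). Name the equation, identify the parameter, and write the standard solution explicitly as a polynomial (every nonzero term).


All three coefficients share the factor 6; dividing through by 6 gives  x y'' + (1 - x) y' + 3 y = 0.
This matches the Laguerre equation x y'' + (1 - x) y' + n y = 0 with n = 3; the polynomial solution is L_3(x).
With y = sum_k a_k x^k, matching x^k gives (k+1)k a_{k+1} + (k+1) a_{k+1} - k a_k + n a_k = 0, i.e. (k+1)^2 a_{k+1} = (k - n) a_k = (k - 3) a_k. The right side vanishes at k = 3, so the series terminates at degree 3.
Standard normalization L_n(0) = 1 gives a_0 = 1. Work upward with a_{k+1} = (k - 3) a_k / (k+1)^2:
  a_1 = (0 - 3)(1) / 1^2 = -3/1 = -3
  a_2 = (1 - 3)(-3) / 2^2 = 6/4 = 3/2
  a_3 = (2 - 3)(3/2) / 3^2 = (-3/2)/9 = -1/6
Hence L_3(x) = -x^3/6 + 3 x^2/2 - 3 x + 1.

L_3(x); series = -x^3/6 + 3 x^2/2 - 3 x + 1


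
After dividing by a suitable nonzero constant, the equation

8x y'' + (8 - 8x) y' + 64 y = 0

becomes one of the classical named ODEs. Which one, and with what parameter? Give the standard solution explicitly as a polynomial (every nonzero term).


All three coefficients share the factor 8; dividing through by 8 gives  x y'' + (1 - x) y' + 8 y = 0.
This matches the Laguerre equation x y'' + (1 - x) y' + n y = 0 with n = 8; the polynomial solution is L_8(x).
With y = sum_k a_k x^k, matching x^k gives (k+1)k a_{k+1} + (k+1) a_{k+1} - k a_k + n a_k = 0, i.e. (k+1)^2 a_{k+1} = (k - n) a_k = (k - 8) a_k. The right side vanishes at k = 8, so the series terminates at degree 8.
Standard normalization L_n(0) = 1 gives a_0 = 1. Work upward with a_{k+1} = (k - 8) a_k / (k+1)^2:
  a_1 = (0 - 8)(1) / 1^2 = -8/1 = -8
  a_2 = (1 - 8)(-8) / 2^2 = 56/4 = 14
  a_3 = (2 - 8)(14) / 3^2 = -84/9 = -28/3
  a_4 = (3 - 8)(-28/3) / 4^2 = (140/3)/16 = 35/12
  a_5 = (4 - 8)(35/12) / 5^2 = (-35/3)/25 = -7/15
  a_6 = (5 - 8)(-7/15) / 6^2 = (7/5)/36 = 7/180
  a_7 = (6 - 8)(7/180) / 7^2 = (-7/90)/49 = -1/630
  a_8 = (7 - 8)(-1/630) / 8^2 = (1/630)/64 = 1/40320
Hence L_8(x) = x^8/40320 - x^7/630 + 7 x^6/180 - 7 x^5/15 + 35 x^4/12 - 28 x^3/3 + 14 x^2 - 8 x + 1.

L_8(x); series = x^8/40320 - x^7/630 + 7 x^6/180 - 7 x^5/15 + 35 x^4/12 - 28 x^3/3 + 14 x^2 - 8 x + 1


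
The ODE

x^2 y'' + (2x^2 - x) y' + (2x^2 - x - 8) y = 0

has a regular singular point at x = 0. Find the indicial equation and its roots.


Divide by x^2 to reach normal form y'' + P_1(x) y' + P_2(x) y = 0 with P_1(x) = 2 - 1/x and P_2(x) = 2 - 1/x - 8/x^2.
x = 0 is a singular point because the y'-coefficient 2 - 1/x has a pole at x = 0 and the y-coefficient 2 - 1/x - 8/x^2 has a pole at x = 0.
It is a regular singular point because x P_1(x) = p(x) = 2x - 1 and x^2 P_2(x) = q(x) = 2x^2 - x - 8 are polynomials, hence analytic at x = 0.
p(0) = -1,  q(0) = -8.
Indicial equation: r(r-1) + p(0) r + q(0) = 0, i.e. r^2 + (p(0) - 1) r + q(0) = 0, i.e. r^2 - 2 r - 8 = 0.
Discriminant: (-2)^2 - 4(-8) = 36, so r = (2 ± 6)/2.
Solving: r_1 = 4, r_2 = -2.

indicial: r^2 - 2 r - 8 = 0; roots r_1 = 4, r_2 = -2


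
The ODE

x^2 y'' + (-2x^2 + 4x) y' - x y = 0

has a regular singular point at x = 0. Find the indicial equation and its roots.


Divide by x^2 to reach normal form y'' + P_1(x) y' + P_2(x) y = 0 with P_1(x) = -2 + 4/x and P_2(x) = -1/x.
x = 0 is a singular point because the y'-coefficient -2 + 4/x has a pole at x = 0 and the y-coefficient -1/x has a pole at x = 0.
It is a regular singular point because x P_1(x) = p(x) = 4 - 2x and x^2 P_2(x) = q(x) = -x are polynomials, hence analytic at x = 0.
p(0) = 4,  q(0) = 0.
Indicial equation: r(r-1) + p(0) r + q(0) = 0, i.e. r^2 + (p(0) - 1) r + q(0) = 0, i.e. r^2 + 3 r = 0.
Discriminant: (3)^2 - 4(0) = 9, so r = (-3 ± 3)/2.
Solving: r_1 = 0, r_2 = -3.

indicial: r^2 + 3 r = 0; roots r_1 = 0, r_2 = -3


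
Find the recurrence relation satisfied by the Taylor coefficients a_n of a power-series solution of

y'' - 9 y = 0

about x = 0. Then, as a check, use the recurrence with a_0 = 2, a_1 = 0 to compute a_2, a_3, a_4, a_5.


Substitute y = sum_n a_n x^n into y'' + (const) y = 0.
y''(x) = sum_{n>=0} (n+2)(n+1) a_{n+2} x^n.
The ODE becomes sum_n [(n+2)(n+1) a_{n+2} - 9 a_n] x^n = 0.
Setting each coefficient to zero gives the recurrence:
  (n+2)(n+1) a_{n+2} - 9 a_n = 0,
  a_{n+2} = 9 / ((n+1)(n+2)) a_n.

Check with a_0 = 2, a_1 = 0 (apply the recurrence for n = 0, 1, 2, 3): a_0 = 2, a_1 = 0, a_2 = 9, a_3 = 0, a_4 = 27/4, a_5 = 0.

a_{n+2} = 9/((n+1)(n+2)) * a_n; check: a_0 = 2, a_1 = 0, a_2 = 9, a_3 = 0, a_4 = 27/4, a_5 = 0


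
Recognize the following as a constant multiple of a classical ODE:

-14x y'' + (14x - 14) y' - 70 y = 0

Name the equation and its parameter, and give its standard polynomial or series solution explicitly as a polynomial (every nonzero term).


All three coefficients share the factor -14; dividing through by -14 gives  x y'' + (1 - x) y' + 5 y = 0.
This matches the Laguerre equation x y'' + (1 - x) y' + n y = 0 with n = 5; the polynomial solution is L_5(x).
With y = sum_k a_k x^k, matching x^k gives (k+1)k a_{k+1} + (k+1) a_{k+1} - k a_k + n a_k = 0, i.e. (k+1)^2 a_{k+1} = (k - n) a_k = (k - 5) a_k. The right side vanishes at k = 5, so the series terminates at degree 5.
Standard normalization L_n(0) = 1 gives a_0 = 1. Work upward with a_{k+1} = (k - 5) a_k / (k+1)^2:
  a_1 = (0 - 5)(1) / 1^2 = -5/1 = -5
  a_2 = (1 - 5)(-5) / 2^2 = 20/4 = 5
  a_3 = (2 - 5)(5) / 3^2 = -15/9 = -5/3
  a_4 = (3 - 5)(-5/3) / 4^2 = (10/3)/16 = 5/24
  a_5 = (4 - 5)(5/24) / 5^2 = (-5/24)/25 = -1/120
Hence L_5(x) = -x^5/120 + 5 x^4/24 - 5 x^3/3 + 5 x^2 - 5 x + 1.

L_5(x); series = -x^5/120 + 5 x^4/24 - 5 x^3/3 + 5 x^2 - 5 x + 1


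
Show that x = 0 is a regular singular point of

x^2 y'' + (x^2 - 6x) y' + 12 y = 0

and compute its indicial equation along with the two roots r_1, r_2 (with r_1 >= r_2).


Divide by x^2 to reach normal form y'' + P_1(x) y' + P_2(x) y = 0 with P_1(x) = 1 - 6/x and P_2(x) = 12/x^2.
x = 0 is a singular point because the y'-coefficient 1 - 6/x has a pole at x = 0 and the y-coefficient 12/x^2 has a pole at x = 0.
It is a regular singular point because x P_1(x) = p(x) = x - 6 and x^2 P_2(x) = q(x) = 12 are polynomials, hence analytic at x = 0.
p(0) = -6,  q(0) = 12.
Indicial equation: r(r-1) + p(0) r + q(0) = 0, i.e. r^2 + (p(0) - 1) r + q(0) = 0, i.e. r^2 - 7 r + 12 = 0.
Discriminant: (-7)^2 - 4(12) = 1, so r = (7 ± 1)/2.
Solving: r_1 = 4, r_2 = 3.

indicial: r^2 - 7 r + 12 = 0; roots r_1 = 4, r_2 = 3


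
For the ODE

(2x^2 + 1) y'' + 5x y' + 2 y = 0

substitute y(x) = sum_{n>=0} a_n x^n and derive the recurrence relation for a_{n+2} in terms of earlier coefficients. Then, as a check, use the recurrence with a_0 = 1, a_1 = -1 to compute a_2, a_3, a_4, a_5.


Substitute y = sum_n a_n x^n.
(1 + 2 x^2) y'' contributes (n+2)(n+1) a_{n+2} + 2 n(n-1) a_n at x^n.
5 x y'(x) contributes 5 n a_n at x^n.
2 y(x) contributes 2 a_n at x^n.
Matching x^n: (n+2)(n+1) a_{n+2} + (2 n(n-1) + 5 n + 2) a_n = 0.
Thus a_{n+2} = (-2 n(n-1) - 5 n - 2) / ((n+1)(n+2)) * a_n.

Check with a_0 = 1, a_1 = -1 (apply the recurrence for n = 0, 1, 2, 3): a_0 = 1, a_1 = -1, a_2 = -1, a_3 = 7/6, a_4 = 4/3, a_5 = -203/120.

a_(n+2) = (-2 n(n-1) - 5 n - 2) / ((n+1)(n+2)) * a_n; check: a_0 = 1, a_1 = -1, a_2 = -1, a_3 = 7/6, a_4 = 4/3, a_5 = -203/120


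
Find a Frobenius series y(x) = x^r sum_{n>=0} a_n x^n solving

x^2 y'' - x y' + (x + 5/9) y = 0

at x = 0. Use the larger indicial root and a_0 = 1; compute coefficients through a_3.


Write in Frobenius form y'' + (p(x)/x) y' + (q(x)/x^2) y = 0:
  p(x) = -1,  q(x) = x + 5/9.
Indicial equation: r(r-1) + (-1) r + (5/9) = 0 -> roots r_1 = 5/3, r_2 = 1/3.
Take r = r_1 = 5/3. Let y(x) = x^r sum_{n>=0} a_n x^n with a_0 = 1.
Substitute y = x^r sum a_n x^n and match x^{r+n}. The recurrence is
  D(n) a_n + 1 a_{n-1} = 0,  where D(n) = (r+n)(r+n-1) + (-1)(r+n) + (5/9).
  a_n = -1 / D(n) * a_{n-1}.
Since the indicial polynomial factors as (r - r_1)(r - r_2), D(n) = (r_1 + n - r_1)(r_1 + n - r_2) = n(n + 4/3).
Evaluating step by step (a_0 = 1):
  n = 1: D(1) = 1(1 + 4/3) = 7/3; numerator = -1(1) = -1; a_1 = (-1)/(7/3) = -3/7
  n = 2: D(2) = 2(2 + 4/3) = 20/3; numerator = -1(-3/7) = 3/7; a_2 = (3/7)/(20/3) = 9/140
  n = 3: D(3) = 3(3 + 4/3) = 13; numerator = -1(9/140) = -9/140; a_3 = (-9/140)/(13) = -9/1820

r = 5/3; a_0 = 1; a_1 = -3/7; a_2 = 9/140; a_3 = -9/1820


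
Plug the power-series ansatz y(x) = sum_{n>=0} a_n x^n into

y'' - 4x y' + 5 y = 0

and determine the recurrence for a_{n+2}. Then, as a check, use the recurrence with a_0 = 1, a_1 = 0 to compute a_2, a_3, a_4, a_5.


Substitute y = sum_n a_n x^n.
y''(x) has coefficient (n+2)(n+1) a_{n+2} at x^n;
-4 x y'(x) has coefficient -4 n a_n at x^n (shift);
5 y(x) has coefficient 5 a_n at x^n.
Matching x^n: (n+2)(n+1) a_{n+2} + (-4n + 5) a_n = 0.
Thus a_{n+2} = (4n - 5) / ((n+1)(n+2)) * a_n.

Check with a_0 = 1, a_1 = 0 (apply the recurrence for n = 0, 1, 2, 3): a_0 = 1, a_1 = 0, a_2 = -5/2, a_3 = 0, a_4 = -5/8, a_5 = 0.

a_(n+2) = (4n - 5) / ((n+1)(n+2)) * a_n; check: a_0 = 1, a_1 = 0, a_2 = -5/2, a_3 = 0, a_4 = -5/8, a_5 = 0


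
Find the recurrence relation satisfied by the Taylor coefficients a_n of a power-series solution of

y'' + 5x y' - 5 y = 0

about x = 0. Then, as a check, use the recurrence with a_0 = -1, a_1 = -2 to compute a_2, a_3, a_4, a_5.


Substitute y = sum_n a_n x^n.
y''(x) has coefficient (n+2)(n+1) a_{n+2} at x^n;
5 x y'(x) has coefficient 5 n a_n at x^n (shift);
-5 y(x) has coefficient -5 a_n at x^n.
Matching x^n: (n+2)(n+1) a_{n+2} + (5n - 5) a_n = 0.
Thus a_{n+2} = (-5n + 5) / ((n+1)(n+2)) * a_n.

Check with a_0 = -1, a_1 = -2 (apply the recurrence for n = 0, 1, 2, 3): a_0 = -1, a_1 = -2, a_2 = -5/2, a_3 = 0, a_4 = 25/24, a_5 = 0.

a_(n+2) = (-5n + 5) / ((n+1)(n+2)) * a_n; check: a_0 = -1, a_1 = -2, a_2 = -5/2, a_3 = 0, a_4 = 25/24, a_5 = 0


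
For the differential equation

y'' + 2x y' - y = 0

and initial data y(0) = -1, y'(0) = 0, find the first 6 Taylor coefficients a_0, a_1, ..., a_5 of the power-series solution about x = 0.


Ansatz: y(x) = sum_{n>=0} a_n x^n, so y'(x) = sum_{n>=1} n a_n x^(n-1) and y''(x) = sum_{n>=2} n(n-1) a_n x^(n-2).
Substitute into P(x) y'' + Q(x) y' + R(x) y = 0 with P(x) = 1, Q(x) = 2x, R(x) = -1, and match powers of x.
Initial conditions: a_0 = -1, a_1 = 0.
Setting the coefficient of each power of x to zero and solving order by order (substituting the coefficients already found):
  x^0: 2 a_2 - a_0 = 0  ->  2 a_2 = a_0 = -1  ->  a_2 = -1/2
  x^1: 6 a_3 + a_1 = 0  ->  6 a_3 = -a_1 = 0  ->  a_3 = 0
  x^2: 12 a_4 + 3 a_2 = 0  ->  12 a_4 = -3 a_2 = 3/2  ->  a_4 = 1/8
  x^3: 20 a_5 + 5 a_3 = 0  ->  20 a_5 = -5 a_3 = 0  ->  a_5 = 0
Truncated series: y(x) = -1 - (1/2) x^2 + (1/8) x^4 + O(x^6).

a_0 = -1; a_1 = 0; a_2 = -1/2; a_3 = 0; a_4 = 1/8; a_5 = 0


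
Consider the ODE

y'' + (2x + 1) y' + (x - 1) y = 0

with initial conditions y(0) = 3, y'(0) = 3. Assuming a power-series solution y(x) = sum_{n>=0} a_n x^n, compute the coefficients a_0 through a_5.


Ansatz: y(x) = sum_{n>=0} a_n x^n, so y'(x) = sum_{n>=1} n a_n x^(n-1) and y''(x) = sum_{n>=2} n(n-1) a_n x^(n-2).
Substitute into P(x) y'' + Q(x) y' + R(x) y = 0 with P(x) = 1, Q(x) = 2x + 1, R(x) = x - 1, and match powers of x.
Initial conditions: a_0 = 3, a_1 = 3.
Setting the coefficient of each power of x to zero and solving order by order (substituting the coefficients already found):
  x^0: 2 a_2 + a_1 - a_0 = 0  ->  2 a_2 = -a_1 + a_0 = 0  ->  a_2 = 0
  x^1: 6 a_3 + 2 a_2 + a_1 + a_0 = 0  ->  6 a_3 = -2 a_2 - a_1 - a_0 = -6  ->  a_3 = -1
  x^2: 12 a_4 + 3 a_3 + 3 a_2 + a_1 = 0  ->  12 a_4 = -3 a_3 - 3 a_2 - a_1 = 0  ->  a_4 = 0
  x^3: 20 a_5 + 4 a_4 + 5 a_3 + a_2 = 0  ->  20 a_5 = -4 a_4 - 5 a_3 - a_2 = 5  ->  a_5 = 1/4
Truncated series: y(x) = 3 + 3 x - x^3 + (1/4) x^5 + O(x^6).

a_0 = 3; a_1 = 3; a_2 = 0; a_3 = -1; a_4 = 0; a_5 = 1/4


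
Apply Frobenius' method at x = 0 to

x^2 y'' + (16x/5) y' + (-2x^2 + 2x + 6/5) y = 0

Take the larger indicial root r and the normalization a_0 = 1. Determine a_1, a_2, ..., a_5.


Write in Frobenius form y'' + (p(x)/x) y' + (q(x)/x^2) y = 0:
  p(x) = 16/5,  q(x) = -2x^2 + 2x + 6/5.
Indicial equation: r(r-1) + (16/5) r + (6/5) = 0 -> roots r_1 = -1, r_2 = -6/5.
Take r = r_1 = -1. Let y(x) = x^r sum_{n>=0} a_n x^n with a_0 = 1.
Substitute y = x^r sum a_n x^n and match x^{r+n}. The recurrence is
  D(n) a_n + 2 a_{n-1} - 2 a_{n-2} = 0,  where D(n) = (r+n)(r+n-1) + (16/5)(r+n) + (6/5).
  a_n = [-2 a_{n-1} + 2 a_{n-2}] / D(n).
Since the indicial polynomial factors as (r - r_1)(r - r_2), D(n) = (r_1 + n - r_1)(r_1 + n - r_2) = n(n + 1/5).
Evaluating step by step (a_0 = 1):
  n = 1: D(1) = 1(1 + 1/5) = 6/5; numerator = -2(1) = -2; a_1 = (-2)/(6/5) = -5/3
  n = 2: D(2) = 2(2 + 1/5) = 22/5; numerator = -2(-5/3) + 2(1) = 16/3; a_2 = (16/3)/(22/5) = 40/33
  n = 3: D(3) = 3(3 + 1/5) = 48/5; numerator = -2(40/33) + 2(-5/3) = -190/33; a_3 = (-190/33)/(48/5) = -475/792
  n = 4: D(4) = 4(4 + 1/5) = 84/5; numerator = -2(-475/792) + 2(40/33) = 1435/396; a_4 = (1435/396)/(84/5) = 1025/4752
  n = 5: D(5) = 5(5 + 1/5) = 26; numerator = -2(1025/4752) + 2(-475/792) = -3875/2376; a_5 = (-3875/2376)/(26) = -3875/61776

r = -1; a_0 = 1; a_1 = -5/3; a_2 = 40/33; a_3 = -475/792; a_4 = 1025/4752; a_5 = -3875/61776


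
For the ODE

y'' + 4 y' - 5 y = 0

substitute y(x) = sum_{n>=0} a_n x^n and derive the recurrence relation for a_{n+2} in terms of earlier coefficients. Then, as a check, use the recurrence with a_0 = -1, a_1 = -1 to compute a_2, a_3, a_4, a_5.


Substitute y = sum_n a_n x^n.
y''(x) has coefficient (n+2)(n+1) a_{n+2} at x^n;
4 y'(x) has coefficient 4 (n+1) a_{n+1} at x^n;
-5 y(x) has coefficient -5 a_n at x^n.
Matching x^n: (n+2)(n+1) a_{n+2} + 4 (n+1) a_{n+1} - 5 a_n = 0.
Thus a_{n+2} = [-4 (n+1) a_{n+1} + 5 a_n] / ((n+1)(n+2)).

Check with a_0 = -1, a_1 = -1 (apply the recurrence for n = 0, 1, 2, 3): a_0 = -1, a_1 = -1, a_2 = -1/2, a_3 = -1/6, a_4 = -1/24, a_5 = -1/120.

a_(n+2) = [-4 (n+1) a_(n+1) + 5 a_n] / ((n+1)(n+2)); check: a_0 = -1, a_1 = -1, a_2 = -1/2, a_3 = -1/6, a_4 = -1/24, a_5 = -1/120


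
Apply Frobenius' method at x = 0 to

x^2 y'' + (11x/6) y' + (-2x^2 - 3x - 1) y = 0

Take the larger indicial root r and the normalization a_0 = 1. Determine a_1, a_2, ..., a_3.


Write in Frobenius form y'' + (p(x)/x) y' + (q(x)/x^2) y = 0:
  p(x) = 11/6,  q(x) = -2x^2 - 3x - 1.
Indicial equation: r(r-1) + (11/6) r + (-1) = 0 -> roots r_1 = 2/3, r_2 = -3/2.
Take r = r_1 = 2/3. Let y(x) = x^r sum_{n>=0} a_n x^n with a_0 = 1.
Substitute y = x^r sum a_n x^n and match x^{r+n}. The recurrence is
  D(n) a_n - 3 a_{n-1} - 2 a_{n-2} = 0,  where D(n) = (r+n)(r+n-1) + (11/6)(r+n) + (-1).
  a_n = [3 a_{n-1} + 2 a_{n-2}] / D(n).
Since the indicial polynomial factors as (r - r_1)(r - r_2), D(n) = (r_1 + n - r_1)(r_1 + n - r_2) = n(n + 13/6).
Evaluating step by step (a_0 = 1):
  n = 1: D(1) = 1(1 + 13/6) = 19/6; numerator = 3(1) = 3; a_1 = (3)/(19/6) = 18/19
  n = 2: D(2) = 2(2 + 13/6) = 25/3; numerator = 3(18/19) + 2(1) = 92/19; a_2 = (92/19)/(25/3) = 276/475
  n = 3: D(3) = 3(3 + 13/6) = 31/2; numerator = 3(276/475) + 2(18/19) = 1728/475; a_3 = (1728/475)/(31/2) = 3456/14725

r = 2/3; a_0 = 1; a_1 = 18/19; a_2 = 276/475; a_3 = 3456/14725


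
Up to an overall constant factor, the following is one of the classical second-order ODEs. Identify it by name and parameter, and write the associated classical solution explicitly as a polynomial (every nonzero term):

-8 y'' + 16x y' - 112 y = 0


All three coefficients share the factor -8; dividing through by -8 gives  y'' - 2x y' + 14 y = 0.
This matches the Hermite equation y'' - 2x y' + 2n y = 0 with 2n = 14, so n = 7; the polynomial solution is H_7(x).
With y = sum_k a_k x^k, matching x^k gives (k+2)(k+1) a_{k+2} = 2(k - n) a_k = 2(k - 7) a_k. The right side vanishes at k = 7, so the series with the parity of 7 terminates at degree 7.
Standard normalization: leading coefficient of H_n is 2^n, so a_7 = 2^7 = 128. Work downward with a_k = (k+1)(k+2) a_{k+2} / (2(k - n)):
  a_5 = (6)(7)(128) / (2(5 - 7)) = 5376/(-4) = -1344
  a_3 = (4)(5)(-1344) / (2(3 - 7)) = -26880/(-8) = 3360
  a_1 = (2)(3)(3360) / (2(1 - 7)) = 20160/(-12) = -1680
Hence H_7(x) = 128 x^7 - 1344 x^5 + 3360 x^3 - 1680 x.

H_7(x); series = 128 x^7 - 1344 x^5 + 3360 x^3 - 1680 x


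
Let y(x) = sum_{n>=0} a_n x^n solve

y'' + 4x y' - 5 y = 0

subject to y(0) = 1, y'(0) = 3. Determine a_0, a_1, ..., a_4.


Ansatz: y(x) = sum_{n>=0} a_n x^n, so y'(x) = sum_{n>=1} n a_n x^(n-1) and y''(x) = sum_{n>=2} n(n-1) a_n x^(n-2).
Substitute into P(x) y'' + Q(x) y' + R(x) y = 0 with P(x) = 1, Q(x) = 4x, R(x) = -5, and match powers of x.
Initial conditions: a_0 = 1, a_1 = 3.
Setting the coefficient of each power of x to zero and solving order by order (substituting the coefficients already found):
  x^0: 2 a_2 - 5 a_0 = 0  ->  2 a_2 = 5 a_0 = 5  ->  a_2 = 5/2
  x^1: 6 a_3 - a_1 = 0  ->  6 a_3 = a_1 = 3  ->  a_3 = 1/2
  x^2: 12 a_4 + 3 a_2 = 0  ->  12 a_4 = -3 a_2 = -15/2  ->  a_4 = -5/8
Truncated series: y(x) = 1 + 3 x + (5/2) x^2 + (1/2) x^3 - (5/8) x^4 + O(x^5).

a_0 = 1; a_1 = 3; a_2 = 5/2; a_3 = 1/2; a_4 = -5/8


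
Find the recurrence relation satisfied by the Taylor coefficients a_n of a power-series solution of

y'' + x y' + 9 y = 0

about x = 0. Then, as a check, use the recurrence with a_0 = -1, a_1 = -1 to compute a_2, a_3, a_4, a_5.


Substitute y = sum_n a_n x^n.
y''(x) has coefficient (n+2)(n+1) a_{n+2} at x^n;
x y'(x) has coefficient n a_n at x^n (shift);
9 y(x) has coefficient 9 a_n at x^n.
Matching x^n: (n+2)(n+1) a_{n+2} + (n + 9) a_n = 0.
Thus a_{n+2} = (-n - 9) / ((n+1)(n+2)) * a_n.

Check with a_0 = -1, a_1 = -1 (apply the recurrence for n = 0, 1, 2, 3): a_0 = -1, a_1 = -1, a_2 = 9/2, a_3 = 5/3, a_4 = -33/8, a_5 = -1.

a_(n+2) = (-n - 9) / ((n+1)(n+2)) * a_n; check: a_0 = -1, a_1 = -1, a_2 = 9/2, a_3 = 5/3, a_4 = -33/8, a_5 = -1


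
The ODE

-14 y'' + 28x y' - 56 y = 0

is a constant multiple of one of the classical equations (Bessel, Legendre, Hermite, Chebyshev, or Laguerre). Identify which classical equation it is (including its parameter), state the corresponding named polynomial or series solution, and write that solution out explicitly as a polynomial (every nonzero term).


All three coefficients share the factor -14; dividing through by -14 gives  y'' - 2x y' + 4 y = 0.
This matches the Hermite equation y'' - 2x y' + 2n y = 0 with 2n = 4, so n = 2; the polynomial solution is H_2(x).
With y = sum_k a_k x^k, matching x^k gives (k+2)(k+1) a_{k+2} = 2(k - n) a_k = 2(k - 2) a_k. The right side vanishes at k = 2, so the series with the parity of 2 terminates at degree 2.
Standard normalization: leading coefficient of H_n is 2^n, so a_2 = 2^2 = 4. Work downward with a_k = (k+1)(k+2) a_{k+2} / (2(k - n)):
  a_0 = (1)(2)(4) / (2(0 - 2)) = 8/(-4) = -2
Hence H_2(x) = 4 x^2 - 2.

H_2(x); series = 4 x^2 - 2


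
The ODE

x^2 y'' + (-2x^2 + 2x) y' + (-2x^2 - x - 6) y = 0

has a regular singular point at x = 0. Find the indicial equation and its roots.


Divide by x^2 to reach normal form y'' + P_1(x) y' + P_2(x) y = 0 with P_1(x) = -2 + 2/x and P_2(x) = -2 - 1/x - 6/x^2.
x = 0 is a singular point because the y'-coefficient -2 + 2/x has a pole at x = 0 and the y-coefficient -2 - 1/x - 6/x^2 has a pole at x = 0.
It is a regular singular point because x P_1(x) = p(x) = 2 - 2x and x^2 P_2(x) = q(x) = -2x^2 - x - 6 are polynomials, hence analytic at x = 0.
p(0) = 2,  q(0) = -6.
Indicial equation: r(r-1) + p(0) r + q(0) = 0, i.e. r^2 + (p(0) - 1) r + q(0) = 0, i.e. r^2 + 1 r - 6 = 0.
Discriminant: (1)^2 - 4(-6) = 25, so r = (-1 ± 5)/2.
Solving: r_1 = 2, r_2 = -3.

indicial: r^2 + 1 r - 6 = 0; roots r_1 = 2, r_2 = -3


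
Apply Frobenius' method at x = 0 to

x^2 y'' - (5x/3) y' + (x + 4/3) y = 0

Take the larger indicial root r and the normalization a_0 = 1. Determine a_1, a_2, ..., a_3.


Write in Frobenius form y'' + (p(x)/x) y' + (q(x)/x^2) y = 0:
  p(x) = -5/3,  q(x) = x + 4/3.
Indicial equation: r(r-1) + (-5/3) r + (4/3) = 0 -> roots r_1 = 2, r_2 = 2/3.
Take r = r_1 = 2. Let y(x) = x^r sum_{n>=0} a_n x^n with a_0 = 1.
Substitute y = x^r sum a_n x^n and match x^{r+n}. The recurrence is
  D(n) a_n + 1 a_{n-1} = 0,  where D(n) = (r+n)(r+n-1) + (-5/3)(r+n) + (4/3).
  a_n = -1 / D(n) * a_{n-1}.
Since the indicial polynomial factors as (r - r_1)(r - r_2), D(n) = (r_1 + n - r_1)(r_1 + n - r_2) = n(n + 4/3).
Evaluating step by step (a_0 = 1):
  n = 1: D(1) = 1(1 + 4/3) = 7/3; numerator = -1(1) = -1; a_1 = (-1)/(7/3) = -3/7
  n = 2: D(2) = 2(2 + 4/3) = 20/3; numerator = -1(-3/7) = 3/7; a_2 = (3/7)/(20/3) = 9/140
  n = 3: D(3) = 3(3 + 4/3) = 13; numerator = -1(9/140) = -9/140; a_3 = (-9/140)/(13) = -9/1820

r = 2; a_0 = 1; a_1 = -3/7; a_2 = 9/140; a_3 = -9/1820


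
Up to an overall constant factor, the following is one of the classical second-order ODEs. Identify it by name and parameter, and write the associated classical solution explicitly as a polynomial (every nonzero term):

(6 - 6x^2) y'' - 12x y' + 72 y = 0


All three coefficients share the factor 6; dividing through by 6 gives  (1 - x^2) y'' - 2x y' + 12 y = 0.
This matches the Legendre equation (1 - x^2) y'' - 2x y' + n(n+1) y = 0 (note the -2x y' term) with n(n+1) = 12, so n = 3; the polynomial solution is P_3(x).
With y = sum_k a_k x^k, matching x^k gives (k+2)(k+1) a_{k+2} = [k(k+1) - n(n+1)] a_k = (k - 3)(k + 4) a_k. The right side vanishes at k = 3, so the series with the parity of 3 terminates at degree 3.
Standard normalization (P_n(1) = 1): leading coefficient (2n)!/(2^n (n!)^2) = 720/(8*36) = 5/2, so a_3 = 5/2. Work downward with a_k = (k+1)(k+2) a_{k+2} / ((k - 3)(k + 4)):
  a_1 = (2)(3)(5/2) / ((1 - 3)(1 + 4)) = 15/(-10) = -3/2
Hence P_3(x) = 5 x^3/2 - 3 x/2.

P_3(x); series = 5 x^3/2 - 3 x/2


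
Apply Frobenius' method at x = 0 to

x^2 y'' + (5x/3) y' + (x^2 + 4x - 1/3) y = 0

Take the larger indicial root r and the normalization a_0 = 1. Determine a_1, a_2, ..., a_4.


Write in Frobenius form y'' + (p(x)/x) y' + (q(x)/x^2) y = 0:
  p(x) = 5/3,  q(x) = x^2 + 4x - 1/3.
Indicial equation: r(r-1) + (5/3) r + (-1/3) = 0 -> roots r_1 = 1/3, r_2 = -1.
Take r = r_1 = 1/3. Let y(x) = x^r sum_{n>=0} a_n x^n with a_0 = 1.
Substitute y = x^r sum a_n x^n and match x^{r+n}. The recurrence is
  D(n) a_n + 4 a_{n-1} + 1 a_{n-2} = 0,  where D(n) = (r+n)(r+n-1) + (5/3)(r+n) + (-1/3).
  a_n = [-4 a_{n-1} - 1 a_{n-2}] / D(n).
Since the indicial polynomial factors as (r - r_1)(r - r_2), D(n) = (r_1 + n - r_1)(r_1 + n - r_2) = n(n + 4/3).
Evaluating step by step (a_0 = 1):
  n = 1: D(1) = 1(1 + 4/3) = 7/3; numerator = -4(1) = -4; a_1 = (-4)/(7/3) = -12/7
  n = 2: D(2) = 2(2 + 4/3) = 20/3; numerator = -4(-12/7) - 1(1) = 41/7; a_2 = (41/7)/(20/3) = 123/140
  n = 3: D(3) = 3(3 + 4/3) = 13; numerator = -4(123/140) - 1(-12/7) = -9/5; a_3 = (-9/5)/(13) = -9/65
  n = 4: D(4) = 4(4 + 4/3) = 64/3; numerator = -4(-9/65) - 1(123/140) = -591/1820; a_4 = (-591/1820)/(64/3) = -1773/116480

r = 1/3; a_0 = 1; a_1 = -12/7; a_2 = 123/140; a_3 = -9/65; a_4 = -1773/116480


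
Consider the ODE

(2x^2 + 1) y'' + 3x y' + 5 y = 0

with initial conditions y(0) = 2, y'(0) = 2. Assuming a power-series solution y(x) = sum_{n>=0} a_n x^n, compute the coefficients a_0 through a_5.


Ansatz: y(x) = sum_{n>=0} a_n x^n, so y'(x) = sum_{n>=1} n a_n x^(n-1) and y''(x) = sum_{n>=2} n(n-1) a_n x^(n-2).
Substitute into P(x) y'' + Q(x) y' + R(x) y = 0 with P(x) = 2x^2 + 1, Q(x) = 3x, R(x) = 5, and match powers of x.
Initial conditions: a_0 = 2, a_1 = 2.
Setting the coefficient of each power of x to zero and solving order by order (substituting the coefficients already found):
  x^0: 2 a_2 + 5 a_0 = 0  ->  2 a_2 = -5 a_0 = -10  ->  a_2 = -5
  x^1: 6 a_3 + 8 a_1 = 0  ->  6 a_3 = -8 a_1 = -16  ->  a_3 = -8/3
  x^2: 12 a_4 + 15 a_2 = 0  ->  12 a_4 = -15 a_2 = 75  ->  a_4 = 25/4
  x^3: 20 a_5 + 26 a_3 = 0  ->  20 a_5 = -26 a_3 = 208/3  ->  a_5 = 52/15
Truncated series: y(x) = 2 + 2 x - 5 x^2 - (8/3) x^3 + (25/4) x^4 + (52/15) x^5 + O(x^6).

a_0 = 2; a_1 = 2; a_2 = -5; a_3 = -8/3; a_4 = 25/4; a_5 = 52/15


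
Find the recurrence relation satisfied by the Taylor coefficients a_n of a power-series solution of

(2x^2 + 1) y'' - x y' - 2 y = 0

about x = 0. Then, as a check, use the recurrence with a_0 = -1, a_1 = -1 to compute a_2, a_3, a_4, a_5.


Substitute y = sum_n a_n x^n.
(1 + 2 x^2) y'' contributes (n+2)(n+1) a_{n+2} + 2 n(n-1) a_n at x^n.
-x y'(x) contributes -n a_n at x^n.
-2 y(x) contributes -2 a_n at x^n.
Matching x^n: (n+2)(n+1) a_{n+2} + (2 n(n-1) - n - 2) a_n = 0.
Thus a_{n+2} = (-2 n(n-1) + n + 2) / ((n+1)(n+2)) * a_n.

Check with a_0 = -1, a_1 = -1 (apply the recurrence for n = 0, 1, 2, 3): a_0 = -1, a_1 = -1, a_2 = -1, a_3 = -1/2, a_4 = 0, a_5 = 7/40.

a_(n+2) = (-2 n(n-1) + n + 2) / ((n+1)(n+2)) * a_n; check: a_0 = -1, a_1 = -1, a_2 = -1, a_3 = -1/2, a_4 = 0, a_5 = 7/40


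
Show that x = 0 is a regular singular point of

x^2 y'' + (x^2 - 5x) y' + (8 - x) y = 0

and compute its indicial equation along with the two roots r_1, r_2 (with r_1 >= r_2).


Divide by x^2 to reach normal form y'' + P_1(x) y' + P_2(x) y = 0 with P_1(x) = 1 - 5/x and P_2(x) = -1/x + 8/x^2.
x = 0 is a singular point because the y'-coefficient 1 - 5/x has a pole at x = 0 and the y-coefficient -1/x + 8/x^2 has a pole at x = 0.
It is a regular singular point because x P_1(x) = p(x) = x - 5 and x^2 P_2(x) = q(x) = 8 - x are polynomials, hence analytic at x = 0.
p(0) = -5,  q(0) = 8.
Indicial equation: r(r-1) + p(0) r + q(0) = 0, i.e. r^2 + (p(0) - 1) r + q(0) = 0, i.e. r^2 - 6 r + 8 = 0.
Discriminant: (-6)^2 - 4(8) = 4, so r = (6 ± 2)/2.
Solving: r_1 = 4, r_2 = 2.

indicial: r^2 - 6 r + 8 = 0; roots r_1 = 4, r_2 = 2


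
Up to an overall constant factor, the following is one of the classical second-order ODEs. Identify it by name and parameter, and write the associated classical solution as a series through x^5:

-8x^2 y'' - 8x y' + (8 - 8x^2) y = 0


All three coefficients share the factor -8; dividing through by -8 gives  x^2 y'' + x y' + (x^2 - 1) y = 0.
This matches the Bessel equation x^2 y'' + x y' + (x^2 - nu^2) y = 0 with nu^2 = 1, so nu = 1; the solution bounded at x = 0 is J_1(x).
Frobenius at x = 0: indicial roots ±nu; for r = nu the recurrence k(k + 2nu) c_k = -c_{k-2} gives the standard series J_nu(x) = sum_{k>=0} (-1)^k / (k! (k+nu)!) (x/2)^(2k+nu). Evaluate the first 3 terms:
  k = 0: (-1)^0 / (0! * 1! * 2^1) x^1 = 1/(1*1*2) x^1 = (1/2) x^1
  k = 1: (-1)^1 / (1! * 2! * 2^3) x^3 = -1/(1*2*8) x^3 = (-1/16) x^3
  k = 2: (-1)^2 / (2! * 3! * 2^5) x^5 = 1/(2*6*32) x^5 = (1/384) x^5
Hence J_1(x) = x^5/384 - x^3/16 + x/2 + ....

J_1(x); series = x^5/384 - x^3/16 + x/2


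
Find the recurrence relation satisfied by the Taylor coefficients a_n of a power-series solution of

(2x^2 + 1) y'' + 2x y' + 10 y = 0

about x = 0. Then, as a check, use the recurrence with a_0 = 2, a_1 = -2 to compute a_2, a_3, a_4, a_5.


Substitute y = sum_n a_n x^n.
(1 + 2 x^2) y'' contributes (n+2)(n+1) a_{n+2} + 2 n(n-1) a_n at x^n.
2 x y'(x) contributes 2 n a_n at x^n.
10 y(x) contributes 10 a_n at x^n.
Matching x^n: (n+2)(n+1) a_{n+2} + (2 n(n-1) + 2 n + 10) a_n = 0.
Thus a_{n+2} = (-2 n(n-1) - 2 n - 10) / ((n+1)(n+2)) * a_n.

Check with a_0 = 2, a_1 = -2 (apply the recurrence for n = 0, 1, 2, 3): a_0 = 2, a_1 = -2, a_2 = -10, a_3 = 4, a_4 = 15, a_5 = -28/5.

a_(n+2) = (-2 n(n-1) - 2 n - 10) / ((n+1)(n+2)) * a_n; check: a_0 = 2, a_1 = -2, a_2 = -10, a_3 = 4, a_4 = 15, a_5 = -28/5


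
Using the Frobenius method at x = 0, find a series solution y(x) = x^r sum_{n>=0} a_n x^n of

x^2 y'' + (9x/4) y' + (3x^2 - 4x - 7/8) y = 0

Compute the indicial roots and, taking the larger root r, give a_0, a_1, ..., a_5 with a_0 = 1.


Write in Frobenius form y'' + (p(x)/x) y' + (q(x)/x^2) y = 0:
  p(x) = 9/4,  q(x) = 3x^2 - 4x - 7/8.
Indicial equation: r(r-1) + (9/4) r + (-7/8) = 0 -> roots r_1 = 1/2, r_2 = -7/4.
Take r = r_1 = 1/2. Let y(x) = x^r sum_{n>=0} a_n x^n with a_0 = 1.
Substitute y = x^r sum a_n x^n and match x^{r+n}. The recurrence is
  D(n) a_n - 4 a_{n-1} + 3 a_{n-2} = 0,  where D(n) = (r+n)(r+n-1) + (9/4)(r+n) + (-7/8).
  a_n = [4 a_{n-1} - 3 a_{n-2}] / D(n).
Since the indicial polynomial factors as (r - r_1)(r - r_2), D(n) = (r_1 + n - r_1)(r_1 + n - r_2) = n(n + 9/4).
Evaluating step by step (a_0 = 1):
  n = 1: D(1) = 1(1 + 9/4) = 13/4; numerator = 4(1) = 4; a_1 = (4)/(13/4) = 16/13
  n = 2: D(2) = 2(2 + 9/4) = 17/2; numerator = 4(16/13) - 3(1) = 25/13; a_2 = (25/13)/(17/2) = 50/221
  n = 3: D(3) = 3(3 + 9/4) = 63/4; numerator = 4(50/221) - 3(16/13) = -616/221; a_3 = (-616/221)/(63/4) = -352/1989
  n = 4: D(4) = 4(4 + 9/4) = 25; numerator = 4(-352/1989) - 3(50/221) = -2758/1989; a_4 = (-2758/1989)/(25) = -2758/49725
  n = 5: D(5) = 5(5 + 9/4) = 145/4; numerator = 4(-2758/49725) - 3(-352/1989) = 904/2925; a_5 = (904/2925)/(145/4) = 3616/424125

r = 1/2; a_0 = 1; a_1 = 16/13; a_2 = 50/221; a_3 = -352/1989; a_4 = -2758/49725; a_5 = 3616/424125
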